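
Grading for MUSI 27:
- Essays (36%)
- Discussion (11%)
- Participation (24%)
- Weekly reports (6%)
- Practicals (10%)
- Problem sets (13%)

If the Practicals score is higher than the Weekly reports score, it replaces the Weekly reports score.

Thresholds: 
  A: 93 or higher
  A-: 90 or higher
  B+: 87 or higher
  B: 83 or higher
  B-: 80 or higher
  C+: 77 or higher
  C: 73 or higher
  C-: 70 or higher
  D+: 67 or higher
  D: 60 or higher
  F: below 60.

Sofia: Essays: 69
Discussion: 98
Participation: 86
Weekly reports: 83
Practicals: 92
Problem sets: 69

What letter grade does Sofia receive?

Practicals (92) > Weekly reports (83), so Weekly reports counts as 92.
Weighted total:
  Essays 69 × 0.36 = 24.84
  Discussion 98 × 0.11 = 10.78
  Participation 86 × 0.24 = 20.64
  Weekly reports 92 × 0.06 = 5.52
  Practicals 92 × 0.1 = 9.2
  Problem sets 69 × 0.13 = 8.97
Sum = 79.95
79.95 is ≥ 77 and < 80 → C+

C+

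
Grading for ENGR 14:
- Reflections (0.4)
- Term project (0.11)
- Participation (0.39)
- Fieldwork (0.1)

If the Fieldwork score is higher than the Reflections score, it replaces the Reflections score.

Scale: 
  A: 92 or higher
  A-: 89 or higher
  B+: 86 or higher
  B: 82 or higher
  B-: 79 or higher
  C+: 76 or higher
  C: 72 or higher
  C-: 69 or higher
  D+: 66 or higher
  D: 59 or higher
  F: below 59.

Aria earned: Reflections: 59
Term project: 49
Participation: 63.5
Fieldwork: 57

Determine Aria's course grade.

D

Fieldwork (57) ≤ Reflections (59), so Reflections stays at 59.
Weighted total:
  Reflections 59 × 0.4 = 23.6
  Term project 49 × 0.11 = 5.39
  Participation 63.5 × 0.39 = 24.765
  Fieldwork 57 × 0.1 = 5.7
Sum = 59.455
59.455 is ≥ 59 and < 66 → D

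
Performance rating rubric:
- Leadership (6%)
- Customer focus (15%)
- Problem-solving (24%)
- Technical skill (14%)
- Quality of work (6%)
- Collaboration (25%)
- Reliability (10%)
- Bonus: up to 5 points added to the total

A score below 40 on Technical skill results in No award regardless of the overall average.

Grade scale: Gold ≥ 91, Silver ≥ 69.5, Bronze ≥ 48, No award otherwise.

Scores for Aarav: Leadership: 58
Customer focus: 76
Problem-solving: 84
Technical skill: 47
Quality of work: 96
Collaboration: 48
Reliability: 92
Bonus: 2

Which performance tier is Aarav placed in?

Technical skill score 47 ≥ 40: minimum met.
Weighted total:
  Leadership 58 × 0.06 = 3.48
  Customer focus 76 × 0.15 = 11.4
  Problem-solving 84 × 0.24 = 20.16
  Technical skill 47 × 0.14 = 6.58
  Quality of work 96 × 0.06 = 5.76
  Collaboration 48 × 0.25 = 12
  Reliability 92 × 0.1 = 9.2
Sum = 68.58
Bonus: 68.58 + 2 = 70.58
70.58 is ≥ 69.5 and < 91 → Silver

Silver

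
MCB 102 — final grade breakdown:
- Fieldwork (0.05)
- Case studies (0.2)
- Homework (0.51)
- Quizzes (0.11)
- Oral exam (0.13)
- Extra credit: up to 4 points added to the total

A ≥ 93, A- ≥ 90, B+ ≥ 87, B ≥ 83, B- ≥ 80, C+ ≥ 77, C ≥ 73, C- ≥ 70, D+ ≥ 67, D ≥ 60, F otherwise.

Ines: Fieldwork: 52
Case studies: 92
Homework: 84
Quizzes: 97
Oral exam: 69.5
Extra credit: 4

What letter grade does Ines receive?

B+

Weighted total:
  Fieldwork 52 × 0.05 = 2.6
  Case studies 92 × 0.2 = 18.4
  Homework 84 × 0.51 = 42.84
  Quizzes 97 × 0.11 = 10.67
  Oral exam 69.5 × 0.13 = 9.035
Sum = 83.545
Extra credit: 83.545 + 4 = 87.545
87.545 is ≥ 87 and < 90 → B+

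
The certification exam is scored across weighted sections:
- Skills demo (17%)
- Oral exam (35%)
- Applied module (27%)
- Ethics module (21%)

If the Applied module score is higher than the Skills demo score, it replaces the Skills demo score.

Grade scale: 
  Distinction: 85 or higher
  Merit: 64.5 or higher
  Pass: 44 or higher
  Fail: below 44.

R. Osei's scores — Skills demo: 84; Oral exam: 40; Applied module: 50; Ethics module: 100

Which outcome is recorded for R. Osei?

Applied module (50) ≤ Skills demo (84), so Skills demo stays at 84.
Weighted total:
  Skills demo 84 × 0.17 = 14.28
  Oral exam 40 × 0.35 = 14
  Applied module 50 × 0.27 = 13.5
  Ethics module 100 × 0.21 = 21
Sum = 62.78
62.78 is ≥ 44 and < 64.5 → Pass

Pass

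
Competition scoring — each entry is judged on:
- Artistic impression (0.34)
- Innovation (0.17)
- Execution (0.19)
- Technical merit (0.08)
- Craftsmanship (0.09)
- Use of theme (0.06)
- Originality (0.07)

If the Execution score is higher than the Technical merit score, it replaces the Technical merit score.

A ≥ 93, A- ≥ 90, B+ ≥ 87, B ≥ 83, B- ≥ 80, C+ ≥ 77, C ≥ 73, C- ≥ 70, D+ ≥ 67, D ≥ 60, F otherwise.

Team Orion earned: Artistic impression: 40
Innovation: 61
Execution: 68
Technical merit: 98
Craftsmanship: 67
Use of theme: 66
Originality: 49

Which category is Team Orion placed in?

F

Execution (68) ≤ Technical merit (98), so Technical merit stays at 98.
Weighted total:
  Artistic impression 40 × 0.34 = 13.6
  Innovation 61 × 0.17 = 10.37
  Execution 68 × 0.19 = 12.92
  Technical merit 98 × 0.08 = 7.84
  Craftsmanship 67 × 0.09 = 6.03
  Use of theme 66 × 0.06 = 3.96
  Originality 49 × 0.07 = 3.43
Sum = 58.15
58.15 < 60 → F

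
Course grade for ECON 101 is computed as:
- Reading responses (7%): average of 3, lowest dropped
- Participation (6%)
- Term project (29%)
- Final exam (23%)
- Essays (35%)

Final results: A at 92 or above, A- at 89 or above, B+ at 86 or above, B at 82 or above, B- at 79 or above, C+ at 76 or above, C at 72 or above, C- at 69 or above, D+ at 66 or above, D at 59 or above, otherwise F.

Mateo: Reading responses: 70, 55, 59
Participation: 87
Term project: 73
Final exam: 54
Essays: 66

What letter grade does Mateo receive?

Reading responses: drop 55 → average of remaining 2 = 129/2 = 64.5
Weighted total:
  Reading responses 64.5 × 0.07 = 4.515
  Participation 87 × 0.06 = 5.22
  Term project 73 × 0.29 = 21.17
  Final exam 54 × 0.23 = 12.42
  Essays 66 × 0.35 = 23.1
Sum = 66.425
66.425 is ≥ 66 and < 69 → D+

D+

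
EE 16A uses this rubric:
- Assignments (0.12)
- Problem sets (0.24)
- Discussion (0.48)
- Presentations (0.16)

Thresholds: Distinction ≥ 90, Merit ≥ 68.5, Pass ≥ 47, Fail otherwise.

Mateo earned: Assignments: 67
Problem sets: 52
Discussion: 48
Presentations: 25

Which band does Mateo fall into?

Weighted total:
  Assignments 67 × 0.12 = 8.04
  Problem sets 52 × 0.24 = 12.48
  Discussion 48 × 0.48 = 23.04
  Presentations 25 × 0.16 = 4
Sum = 47.56
47.56 is ≥ 47 and < 68.5 → Pass

Pass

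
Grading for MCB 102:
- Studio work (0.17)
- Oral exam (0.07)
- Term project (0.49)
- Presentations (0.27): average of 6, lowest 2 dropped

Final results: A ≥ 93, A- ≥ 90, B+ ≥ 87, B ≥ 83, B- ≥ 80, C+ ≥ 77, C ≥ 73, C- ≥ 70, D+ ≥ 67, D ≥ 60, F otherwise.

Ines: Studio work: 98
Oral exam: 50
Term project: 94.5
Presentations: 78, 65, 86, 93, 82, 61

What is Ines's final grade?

Presentations: drop 61, 65 → average of remaining 4 = 339/4 = 84.75
Weighted total:
  Studio work 98 × 0.17 = 16.66
  Oral exam 50 × 0.07 = 3.5
  Term project 94.5 × 0.49 = 46.305
  Presentations 84.75 × 0.27 = 22.8825
Sum = 89.3475
89.3475 is ≥ 87 and < 90 → B+

B+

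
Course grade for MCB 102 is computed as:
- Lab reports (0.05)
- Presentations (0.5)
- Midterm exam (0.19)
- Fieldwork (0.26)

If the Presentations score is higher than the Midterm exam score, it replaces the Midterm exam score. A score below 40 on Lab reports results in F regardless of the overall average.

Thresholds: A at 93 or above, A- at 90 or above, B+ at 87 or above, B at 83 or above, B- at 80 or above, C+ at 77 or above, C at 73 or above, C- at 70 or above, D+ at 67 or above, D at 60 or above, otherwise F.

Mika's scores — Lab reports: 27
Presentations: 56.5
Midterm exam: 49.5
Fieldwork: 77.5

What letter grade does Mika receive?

F

Presentations (56.5) > Midterm exam (49.5), so Midterm exam counts as 56.5.
Lab reports score 27 < 40: minimum not met.
Weighted total:
  Lab reports 27 × 0.05 = 1.35
  Presentations 56.5 × 0.5 = 28.25
  Midterm exam 56.5 × 0.19 = 10.735
  Fieldwork 77.5 × 0.26 = 20.15
Sum = 60.485
Because the Lab reports minimum was not met, the result is F.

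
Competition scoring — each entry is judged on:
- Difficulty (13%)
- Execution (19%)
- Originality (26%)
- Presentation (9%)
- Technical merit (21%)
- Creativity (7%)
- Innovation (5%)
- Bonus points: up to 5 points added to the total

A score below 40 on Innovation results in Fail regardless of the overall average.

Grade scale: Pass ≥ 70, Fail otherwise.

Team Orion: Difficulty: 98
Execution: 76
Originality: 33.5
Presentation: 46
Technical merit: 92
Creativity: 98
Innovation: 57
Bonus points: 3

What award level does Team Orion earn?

Pass

Innovation score 57 ≥ 40: minimum met.
Weighted total:
  Difficulty 98 × 0.13 = 12.74
  Execution 76 × 0.19 = 14.44
  Originality 33.5 × 0.26 = 8.71
  Presentation 46 × 0.09 = 4.14
  Technical merit 92 × 0.21 = 19.32
  Creativity 98 × 0.07 = 6.86
  Innovation 57 × 0.05 = 2.85
Sum = 69.06
Bonus points: 69.06 + 3 = 72.06
72.06 ≥ 70 → Pass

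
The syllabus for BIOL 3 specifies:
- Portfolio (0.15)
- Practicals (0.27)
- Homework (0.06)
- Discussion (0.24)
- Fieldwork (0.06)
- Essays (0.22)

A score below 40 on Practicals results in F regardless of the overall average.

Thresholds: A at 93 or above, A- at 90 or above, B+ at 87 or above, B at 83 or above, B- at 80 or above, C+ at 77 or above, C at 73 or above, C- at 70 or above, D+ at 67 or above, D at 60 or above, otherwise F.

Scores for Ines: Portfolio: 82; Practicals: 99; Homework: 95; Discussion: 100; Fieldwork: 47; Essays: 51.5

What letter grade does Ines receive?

B-

Practicals score 99 ≥ 40: minimum met.
Weighted total:
  Portfolio 82 × 0.15 = 12.3
  Practicals 99 × 0.27 = 26.73
  Homework 95 × 0.06 = 5.7
  Discussion 100 × 0.24 = 24
  Fieldwork 47 × 0.06 = 2.82
  Essays 51.5 × 0.22 = 11.33
Sum = 82.88
82.88 is ≥ 80 and < 83 → B-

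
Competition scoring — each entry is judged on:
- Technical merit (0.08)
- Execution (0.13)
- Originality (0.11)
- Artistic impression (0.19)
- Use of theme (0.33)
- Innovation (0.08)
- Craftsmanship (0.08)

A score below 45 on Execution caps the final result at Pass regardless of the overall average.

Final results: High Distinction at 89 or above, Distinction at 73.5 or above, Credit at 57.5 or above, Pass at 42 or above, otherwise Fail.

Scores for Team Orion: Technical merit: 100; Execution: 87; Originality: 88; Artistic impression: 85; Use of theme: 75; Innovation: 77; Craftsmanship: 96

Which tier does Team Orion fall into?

Distinction

Execution score 87 ≥ 45: minimum met.
Weighted total:
  Technical merit 100 × 0.08 = 8
  Execution 87 × 0.13 = 11.31
  Originality 88 × 0.11 = 9.68
  Artistic impression 85 × 0.19 = 16.15
  Use of theme 75 × 0.33 = 24.75
  Innovation 77 × 0.08 = 6.16
  Craftsmanship 96 × 0.08 = 7.68
Sum = 83.73
83.73 is ≥ 73.5 and < 89 → Distinction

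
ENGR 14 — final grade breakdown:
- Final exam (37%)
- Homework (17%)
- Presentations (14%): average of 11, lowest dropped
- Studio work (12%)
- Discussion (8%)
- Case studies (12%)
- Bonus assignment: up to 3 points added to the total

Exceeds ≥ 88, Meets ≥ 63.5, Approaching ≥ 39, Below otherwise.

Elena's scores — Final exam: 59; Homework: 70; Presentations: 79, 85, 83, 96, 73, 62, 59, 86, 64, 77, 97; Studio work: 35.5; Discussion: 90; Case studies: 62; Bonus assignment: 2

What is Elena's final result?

Presentations: drop 59 → average of remaining 10 = 802/10 = 80.2
Weighted total:
  Final exam 59 × 0.37 = 21.83
  Homework 70 × 0.17 = 11.9
  Presentations 80.2 × 0.14 = 11.228
  Studio work 35.5 × 0.12 = 4.26
  Discussion 90 × 0.08 = 7.2
  Case studies 62 × 0.12 = 7.44
Sum = 63.858
Bonus assignment: 63.858 + 2 = 65.858
65.858 is ≥ 63.5 and < 88 → Meets

Meets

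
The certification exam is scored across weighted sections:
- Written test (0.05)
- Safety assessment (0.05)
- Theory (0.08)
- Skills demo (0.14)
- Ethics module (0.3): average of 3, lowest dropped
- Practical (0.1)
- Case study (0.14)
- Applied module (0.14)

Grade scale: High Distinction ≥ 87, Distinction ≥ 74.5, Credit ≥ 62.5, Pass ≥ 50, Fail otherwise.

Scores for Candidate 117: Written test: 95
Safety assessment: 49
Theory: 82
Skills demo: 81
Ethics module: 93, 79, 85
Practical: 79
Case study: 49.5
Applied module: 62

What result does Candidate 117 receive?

Distinction

Ethics module: drop 79 → average of remaining 2 = 178/2 = 89
Weighted total:
  Written test 95 × 0.05 = 4.75
  Safety assessment 49 × 0.05 = 2.45
  Theory 82 × 0.08 = 6.56
  Skills demo 81 × 0.14 = 11.34
  Ethics module 89 × 0.3 = 26.7
  Practical 79 × 0.1 = 7.9
  Case study 49.5 × 0.14 = 6.93
  Applied module 62 × 0.14 = 8.68
Sum = 75.31
75.31 is ≥ 74.5 and < 87 → Distinction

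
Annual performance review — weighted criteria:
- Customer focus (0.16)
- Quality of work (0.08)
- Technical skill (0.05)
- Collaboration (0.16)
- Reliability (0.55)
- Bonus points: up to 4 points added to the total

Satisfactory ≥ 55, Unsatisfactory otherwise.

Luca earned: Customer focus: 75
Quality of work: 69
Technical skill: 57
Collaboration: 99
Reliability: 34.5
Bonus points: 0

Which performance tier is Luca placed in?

Weighted total:
  Customer focus 75 × 0.16 = 12
  Quality of work 69 × 0.08 = 5.52
  Technical skill 57 × 0.05 = 2.85
  Collaboration 99 × 0.16 = 15.84
  Reliability 34.5 × 0.55 = 18.975
Sum = 55.185
Bonus points: 55.185 + 0 = 55.185
55.185 ≥ 55 → Satisfactory

Satisfactory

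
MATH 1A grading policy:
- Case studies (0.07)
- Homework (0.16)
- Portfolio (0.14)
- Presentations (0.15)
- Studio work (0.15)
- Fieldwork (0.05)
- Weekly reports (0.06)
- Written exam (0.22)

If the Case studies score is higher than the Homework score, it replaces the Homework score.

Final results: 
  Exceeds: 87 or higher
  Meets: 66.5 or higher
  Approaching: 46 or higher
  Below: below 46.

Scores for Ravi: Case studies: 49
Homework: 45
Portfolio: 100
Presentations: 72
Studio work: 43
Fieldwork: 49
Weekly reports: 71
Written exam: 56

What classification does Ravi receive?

Case studies (49) > Homework (45), so Homework counts as 49.
Weighted total:
  Case studies 49 × 0.07 = 3.43
  Homework 49 × 0.16 = 7.84
  Portfolio 100 × 0.14 = 14
  Presentations 72 × 0.15 = 10.8
  Studio work 43 × 0.15 = 6.45
  Fieldwork 49 × 0.05 = 2.45
  Weekly reports 71 × 0.06 = 4.26
  Written exam 56 × 0.22 = 12.32
Sum = 61.55
61.55 is ≥ 46 and < 66.5 → Approaching

Approaching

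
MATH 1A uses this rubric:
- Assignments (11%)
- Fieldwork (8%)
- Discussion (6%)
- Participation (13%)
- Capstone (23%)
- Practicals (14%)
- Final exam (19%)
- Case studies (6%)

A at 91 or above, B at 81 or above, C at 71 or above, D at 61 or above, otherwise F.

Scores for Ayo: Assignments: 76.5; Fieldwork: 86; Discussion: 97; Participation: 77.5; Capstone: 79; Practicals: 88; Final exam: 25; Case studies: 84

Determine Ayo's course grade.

C

Weighted total:
  Assignments 76.5 × 0.11 = 8.415
  Fieldwork 86 × 0.08 = 6.88
  Discussion 97 × 0.06 = 5.82
  Participation 77.5 × 0.13 = 10.075
  Capstone 79 × 0.23 = 18.17
  Practicals 88 × 0.14 = 12.32
  Final exam 25 × 0.19 = 4.75
  Case studies 84 × 0.06 = 5.04
Sum = 71.47
71.47 is ≥ 71 and < 81 → C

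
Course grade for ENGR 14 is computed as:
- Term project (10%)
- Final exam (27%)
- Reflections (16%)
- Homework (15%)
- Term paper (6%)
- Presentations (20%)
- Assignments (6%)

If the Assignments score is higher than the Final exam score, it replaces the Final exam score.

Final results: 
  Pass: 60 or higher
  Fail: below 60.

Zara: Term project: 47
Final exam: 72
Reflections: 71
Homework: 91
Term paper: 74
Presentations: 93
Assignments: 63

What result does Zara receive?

Pass

Assignments (63) ≤ Final exam (72), so Final exam stays at 72.
Weighted total:
  Term project 47 × 0.1 = 4.7
  Final exam 72 × 0.27 = 19.44
  Reflections 71 × 0.16 = 11.36
  Homework 91 × 0.15 = 13.65
  Term paper 74 × 0.06 = 4.44
  Presentations 93 × 0.2 = 18.6
  Assignments 63 × 0.06 = 3.78
Sum = 75.97
75.97 ≥ 60 → Pass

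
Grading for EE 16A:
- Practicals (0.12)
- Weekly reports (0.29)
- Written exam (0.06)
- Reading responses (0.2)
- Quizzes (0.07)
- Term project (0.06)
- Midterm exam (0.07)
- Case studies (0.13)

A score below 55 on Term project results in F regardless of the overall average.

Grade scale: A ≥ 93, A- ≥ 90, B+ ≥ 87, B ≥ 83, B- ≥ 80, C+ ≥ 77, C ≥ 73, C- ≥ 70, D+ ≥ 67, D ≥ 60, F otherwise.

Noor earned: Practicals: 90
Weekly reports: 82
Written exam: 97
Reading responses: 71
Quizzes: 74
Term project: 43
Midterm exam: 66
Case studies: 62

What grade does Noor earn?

Term project score 43 < 55: minimum not met.
Weighted total:
  Practicals 90 × 0.12 = 10.8
  Weekly reports 82 × 0.29 = 23.78
  Written exam 97 × 0.06 = 5.82
  Reading responses 71 × 0.2 = 14.2
  Quizzes 74 × 0.07 = 5.18
  Term project 43 × 0.06 = 2.58
  Midterm exam 66 × 0.07 = 4.62
  Case studies 62 × 0.13 = 8.06
Sum = 75.04
Because the Term project minimum was not met, the result is F.

F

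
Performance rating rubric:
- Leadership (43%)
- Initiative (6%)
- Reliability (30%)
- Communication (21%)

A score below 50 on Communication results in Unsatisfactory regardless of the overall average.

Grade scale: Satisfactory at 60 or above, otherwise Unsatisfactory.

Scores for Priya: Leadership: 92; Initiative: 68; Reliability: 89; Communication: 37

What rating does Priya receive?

Communication score 37 < 50: minimum not met.
Weighted total:
  Leadership 92 × 0.43 = 39.56
  Initiative 68 × 0.06 = 4.08
  Reliability 89 × 0.3 = 26.7
  Communication 37 × 0.21 = 7.77
Sum = 78.11
Because the Communication minimum was not met, the result is Unsatisfactory.

Unsatisfactory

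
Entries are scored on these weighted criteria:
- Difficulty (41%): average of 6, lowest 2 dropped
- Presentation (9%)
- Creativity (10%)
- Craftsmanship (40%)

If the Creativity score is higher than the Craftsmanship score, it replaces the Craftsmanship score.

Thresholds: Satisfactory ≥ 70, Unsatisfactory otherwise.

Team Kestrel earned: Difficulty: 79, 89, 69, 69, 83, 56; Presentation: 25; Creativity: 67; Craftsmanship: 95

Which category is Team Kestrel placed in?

Satisfactory

Difficulty: drop 56, 69 → average of remaining 4 = 320/4 = 80
Creativity (67) ≤ Craftsmanship (95), so Craftsmanship stays at 95.
Weighted total:
  Difficulty 80 × 0.41 = 32.8
  Presentation 25 × 0.09 = 2.25
  Creativity 67 × 0.1 = 6.7
  Craftsmanship 95 × 0.4 = 38
Sum = 79.75
79.75 ≥ 70 → Satisfactory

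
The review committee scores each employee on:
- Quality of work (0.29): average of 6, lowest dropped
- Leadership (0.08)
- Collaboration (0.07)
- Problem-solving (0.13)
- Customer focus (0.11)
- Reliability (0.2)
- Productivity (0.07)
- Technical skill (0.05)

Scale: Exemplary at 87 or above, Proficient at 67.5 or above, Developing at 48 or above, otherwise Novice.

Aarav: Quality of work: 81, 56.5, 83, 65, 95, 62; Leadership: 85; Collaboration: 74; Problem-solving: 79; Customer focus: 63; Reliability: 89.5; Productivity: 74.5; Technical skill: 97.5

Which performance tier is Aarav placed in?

Proficient

Quality of work: drop 56.5 → average of remaining 5 = 386/5 = 77.2
Weighted total:
  Quality of work 77.2 × 0.29 = 22.388
  Leadership 85 × 0.08 = 6.8
  Collaboration 74 × 0.07 = 5.18
  Problem-solving 79 × 0.13 = 10.27
  Customer focus 63 × 0.11 = 6.93
  Reliability 89.5 × 0.2 = 17.9
  Productivity 74.5 × 0.07 = 5.215
  Technical skill 97.5 × 0.05 = 4.875
Sum = 79.558
79.558 is ≥ 67.5 and < 87 → Proficient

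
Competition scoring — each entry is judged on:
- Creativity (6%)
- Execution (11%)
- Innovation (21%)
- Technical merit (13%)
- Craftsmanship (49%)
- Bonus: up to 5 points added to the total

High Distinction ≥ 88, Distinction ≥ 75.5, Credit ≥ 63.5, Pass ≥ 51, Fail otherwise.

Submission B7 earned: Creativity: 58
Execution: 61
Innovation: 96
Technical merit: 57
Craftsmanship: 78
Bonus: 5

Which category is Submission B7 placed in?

Distinction

Weighted total:
  Creativity 58 × 0.06 = 3.48
  Execution 61 × 0.11 = 6.71
  Innovation 96 × 0.21 = 20.16
  Technical merit 57 × 0.13 = 7.41
  Craftsmanship 78 × 0.49 = 38.22
Sum = 75.98
Bonus: 75.98 + 5 = 80.98
80.98 is ≥ 75.5 and < 88 → Distinction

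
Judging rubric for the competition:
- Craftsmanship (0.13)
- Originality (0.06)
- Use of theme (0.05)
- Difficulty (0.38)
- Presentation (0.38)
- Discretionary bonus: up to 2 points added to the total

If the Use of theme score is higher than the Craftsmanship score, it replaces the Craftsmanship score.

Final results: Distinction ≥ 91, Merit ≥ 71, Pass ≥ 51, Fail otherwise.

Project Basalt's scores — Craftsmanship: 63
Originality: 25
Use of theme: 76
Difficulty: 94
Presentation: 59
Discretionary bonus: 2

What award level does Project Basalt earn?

Use of theme (76) > Craftsmanship (63), so Craftsmanship counts as 76.
Weighted total:
  Craftsmanship 76 × 0.13 = 9.88
  Originality 25 × 0.06 = 1.5
  Use of theme 76 × 0.05 = 3.8
  Difficulty 94 × 0.38 = 35.72
  Presentation 59 × 0.38 = 22.42
Sum = 73.32
Discretionary bonus: 73.32 + 2 = 75.32
75.32 is ≥ 71 and < 91 → Merit

Merit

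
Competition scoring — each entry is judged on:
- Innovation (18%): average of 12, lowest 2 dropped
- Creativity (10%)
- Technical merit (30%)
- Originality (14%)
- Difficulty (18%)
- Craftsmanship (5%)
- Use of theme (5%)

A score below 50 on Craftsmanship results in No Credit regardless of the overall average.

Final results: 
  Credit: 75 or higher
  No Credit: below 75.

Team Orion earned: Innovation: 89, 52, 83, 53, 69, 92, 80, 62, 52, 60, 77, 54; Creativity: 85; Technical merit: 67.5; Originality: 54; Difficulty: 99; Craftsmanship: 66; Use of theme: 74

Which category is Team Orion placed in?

No Credit

Innovation: drop 52, 52 → average of remaining 10 = 719/10 = 71.9
Craftsmanship score 66 ≥ 50: minimum met.
Weighted total:
  Innovation 71.9 × 0.18 = 12.942
  Creativity 85 × 0.1 = 8.5
  Technical merit 67.5 × 0.3 = 20.25
  Originality 54 × 0.14 = 7.56
  Difficulty 99 × 0.18 = 17.82
  Craftsmanship 66 × 0.05 = 3.3
  Use of theme 74 × 0.05 = 3.7
Sum = 74.072
74.072 < 75 → No Credit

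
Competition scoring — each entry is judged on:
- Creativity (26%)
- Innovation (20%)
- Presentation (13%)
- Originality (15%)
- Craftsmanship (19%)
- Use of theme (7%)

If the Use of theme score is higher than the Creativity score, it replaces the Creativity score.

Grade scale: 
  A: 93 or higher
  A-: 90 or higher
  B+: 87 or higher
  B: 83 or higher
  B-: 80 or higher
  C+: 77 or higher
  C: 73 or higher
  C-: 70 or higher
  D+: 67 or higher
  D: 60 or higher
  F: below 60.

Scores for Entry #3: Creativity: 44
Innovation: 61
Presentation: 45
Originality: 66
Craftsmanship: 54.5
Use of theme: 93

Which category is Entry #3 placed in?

D+

Use of theme (93) > Creativity (44), so Creativity counts as 93.
Weighted total:
  Creativity 93 × 0.26 = 24.18
  Innovation 61 × 0.2 = 12.2
  Presentation 45 × 0.13 = 5.85
  Originality 66 × 0.15 = 9.9
  Craftsmanship 54.5 × 0.19 = 10.355
  Use of theme 93 × 0.07 = 6.51
Sum = 68.995
68.995 is ≥ 67 and < 70 → D+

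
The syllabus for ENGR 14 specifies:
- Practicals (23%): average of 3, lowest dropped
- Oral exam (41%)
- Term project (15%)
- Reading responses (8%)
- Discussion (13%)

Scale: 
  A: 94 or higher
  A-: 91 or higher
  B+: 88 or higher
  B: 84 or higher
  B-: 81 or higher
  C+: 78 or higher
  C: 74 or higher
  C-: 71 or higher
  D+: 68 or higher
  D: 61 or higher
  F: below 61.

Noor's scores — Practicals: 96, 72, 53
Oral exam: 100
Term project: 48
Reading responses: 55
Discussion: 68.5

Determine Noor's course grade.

C+

Practicals: drop 53 → average of remaining 2 = 168/2 = 84
Weighted total:
  Practicals 84 × 0.23 = 19.32
  Oral exam 100 × 0.41 = 41
  Term project 48 × 0.15 = 7.2
  Reading responses 55 × 0.08 = 4.4
  Discussion 68.5 × 0.13 = 8.905
Sum = 80.825
80.825 is ≥ 78 and < 81 → C+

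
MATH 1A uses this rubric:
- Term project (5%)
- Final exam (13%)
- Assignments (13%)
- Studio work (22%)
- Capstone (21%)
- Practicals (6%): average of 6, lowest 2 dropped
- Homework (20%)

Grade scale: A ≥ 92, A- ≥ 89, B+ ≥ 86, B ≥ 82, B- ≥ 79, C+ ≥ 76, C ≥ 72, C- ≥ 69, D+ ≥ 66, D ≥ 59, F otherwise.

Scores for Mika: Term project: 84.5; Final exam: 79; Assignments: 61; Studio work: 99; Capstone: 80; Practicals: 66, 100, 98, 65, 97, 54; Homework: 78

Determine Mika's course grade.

B

Practicals: drop 54, 65 → average of remaining 4 = 361/4 = 90.25
Weighted total:
  Term project 84.5 × 0.05 = 4.225
  Final exam 79 × 0.13 = 10.27
  Assignments 61 × 0.13 = 7.93
  Studio work 99 × 0.22 = 21.78
  Capstone 80 × 0.21 = 16.8
  Practicals 90.25 × 0.06 = 5.415
  Homework 78 × 0.2 = 15.6
Sum = 82.02
82.02 is ≥ 82 and < 86 → B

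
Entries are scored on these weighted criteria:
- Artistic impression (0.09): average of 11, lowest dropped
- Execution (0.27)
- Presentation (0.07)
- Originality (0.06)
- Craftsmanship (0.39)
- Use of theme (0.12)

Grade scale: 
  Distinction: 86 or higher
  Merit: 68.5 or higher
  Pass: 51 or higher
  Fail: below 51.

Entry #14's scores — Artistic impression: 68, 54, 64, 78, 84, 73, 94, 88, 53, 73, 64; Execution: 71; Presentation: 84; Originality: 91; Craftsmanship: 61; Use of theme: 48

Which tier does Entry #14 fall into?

Pass

Artistic impression: drop 53 → average of remaining 10 = 740/10 = 74
Weighted total:
  Artistic impression 74 × 0.09 = 6.66
  Execution 71 × 0.27 = 19.17
  Presentation 84 × 0.07 = 5.88
  Originality 91 × 0.06 = 5.46
  Craftsmanship 61 × 0.39 = 23.79
  Use of theme 48 × 0.12 = 5.76
Sum = 66.72
66.72 is ≥ 51 and < 68.5 → Pass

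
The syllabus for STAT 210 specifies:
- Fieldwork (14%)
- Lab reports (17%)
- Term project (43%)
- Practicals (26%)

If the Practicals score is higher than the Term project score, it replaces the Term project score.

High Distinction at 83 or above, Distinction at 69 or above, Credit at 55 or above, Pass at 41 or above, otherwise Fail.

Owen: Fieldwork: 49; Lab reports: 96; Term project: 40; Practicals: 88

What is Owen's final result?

Practicals (88) > Term project (40), so Term project counts as 88.
Weighted total:
  Fieldwork 49 × 0.14 = 6.86
  Lab reports 96 × 0.17 = 16.32
  Term project 88 × 0.43 = 37.84
  Practicals 88 × 0.26 = 22.88
Sum = 83.9
83.9 ≥ 83 → High Distinction

High Distinction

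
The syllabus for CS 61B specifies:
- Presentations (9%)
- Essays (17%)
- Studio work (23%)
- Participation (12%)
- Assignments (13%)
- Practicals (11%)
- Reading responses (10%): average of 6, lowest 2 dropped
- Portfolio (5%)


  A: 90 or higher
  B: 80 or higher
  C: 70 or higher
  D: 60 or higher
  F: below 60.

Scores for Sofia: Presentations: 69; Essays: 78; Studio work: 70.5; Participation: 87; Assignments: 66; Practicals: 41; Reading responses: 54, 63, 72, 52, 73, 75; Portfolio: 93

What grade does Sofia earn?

Reading responses: drop 52, 54 → average of remaining 4 = 283/4 = 70.75
Weighted total:
  Presentations 69 × 0.09 = 6.21
  Essays 78 × 0.17 = 13.26
  Studio work 70.5 × 0.23 = 16.215
  Participation 87 × 0.12 = 10.44
  Assignments 66 × 0.13 = 8.58
  Practicals 41 × 0.11 = 4.51
  Reading responses 70.75 × 0.1 = 7.075
  Portfolio 93 × 0.05 = 4.65
Sum = 70.94
70.94 is ≥ 70 and < 80 → C

C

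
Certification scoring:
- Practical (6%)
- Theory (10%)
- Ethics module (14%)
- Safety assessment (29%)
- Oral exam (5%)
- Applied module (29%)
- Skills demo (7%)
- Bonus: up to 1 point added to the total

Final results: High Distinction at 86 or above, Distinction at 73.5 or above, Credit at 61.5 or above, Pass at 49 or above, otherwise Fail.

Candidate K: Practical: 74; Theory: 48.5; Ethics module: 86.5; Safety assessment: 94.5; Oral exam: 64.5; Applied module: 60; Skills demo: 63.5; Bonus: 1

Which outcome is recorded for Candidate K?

Weighted total:
  Practical 74 × 0.06 = 4.44
  Theory 48.5 × 0.1 = 4.85
  Ethics module 86.5 × 0.14 = 12.11
  Safety assessment 94.5 × 0.29 = 27.405
  Oral exam 64.5 × 0.05 = 3.225
  Applied module 60 × 0.29 = 17.4
  Skills demo 63.5 × 0.07 = 4.445
Sum = 73.875
Bonus: 73.875 + 1 = 74.875
74.875 is ≥ 73.5 and < 86 → Distinction

Distinction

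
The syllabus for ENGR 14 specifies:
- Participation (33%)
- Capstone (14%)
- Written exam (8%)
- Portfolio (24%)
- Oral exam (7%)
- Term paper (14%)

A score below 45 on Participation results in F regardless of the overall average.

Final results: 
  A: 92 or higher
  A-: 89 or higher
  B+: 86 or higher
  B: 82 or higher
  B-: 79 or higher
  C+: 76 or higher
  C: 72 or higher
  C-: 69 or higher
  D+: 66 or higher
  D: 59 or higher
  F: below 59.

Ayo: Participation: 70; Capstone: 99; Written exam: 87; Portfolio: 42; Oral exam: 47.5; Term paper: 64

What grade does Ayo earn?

Participation score 70 ≥ 45: minimum met.
Weighted total:
  Participation 70 × 0.33 = 23.1
  Capstone 99 × 0.14 = 13.86
  Written exam 87 × 0.08 = 6.96
  Portfolio 42 × 0.24 = 10.08
  Oral exam 47.5 × 0.07 = 3.325
  Term paper 64 × 0.14 = 8.96
Sum = 66.285
66.285 is ≥ 66 and < 69 → D+

D+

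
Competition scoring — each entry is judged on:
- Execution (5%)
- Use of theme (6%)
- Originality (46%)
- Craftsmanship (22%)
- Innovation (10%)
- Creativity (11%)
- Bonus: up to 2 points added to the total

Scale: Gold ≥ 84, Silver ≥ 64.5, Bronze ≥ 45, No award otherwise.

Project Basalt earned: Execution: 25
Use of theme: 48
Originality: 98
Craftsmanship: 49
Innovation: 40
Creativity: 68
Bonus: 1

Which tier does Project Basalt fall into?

Silver

Weighted total:
  Execution 25 × 0.05 = 1.25
  Use of theme 48 × 0.06 = 2.88
  Originality 98 × 0.46 = 45.08
  Craftsmanship 49 × 0.22 = 10.78
  Innovation 40 × 0.1 = 4
  Creativity 68 × 0.11 = 7.48
Sum = 71.47
Bonus: 71.47 + 1 = 72.47
72.47 is ≥ 64.5 and < 84 → Silver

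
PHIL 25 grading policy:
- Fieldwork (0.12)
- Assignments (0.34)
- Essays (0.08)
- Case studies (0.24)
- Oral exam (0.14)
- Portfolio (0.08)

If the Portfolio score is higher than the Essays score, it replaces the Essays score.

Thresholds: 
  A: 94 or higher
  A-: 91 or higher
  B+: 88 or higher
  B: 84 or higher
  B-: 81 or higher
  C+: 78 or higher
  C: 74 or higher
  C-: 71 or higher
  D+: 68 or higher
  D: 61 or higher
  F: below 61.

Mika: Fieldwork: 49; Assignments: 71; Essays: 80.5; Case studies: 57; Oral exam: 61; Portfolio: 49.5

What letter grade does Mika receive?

Portfolio (49.5) ≤ Essays (80.5), so Essays stays at 80.5.
Weighted total:
  Fieldwork 49 × 0.12 = 5.88
  Assignments 71 × 0.34 = 24.14
  Essays 80.5 × 0.08 = 6.44
  Case studies 57 × 0.24 = 13.68
  Oral exam 61 × 0.14 = 8.54
  Portfolio 49.5 × 0.08 = 3.96
Sum = 62.64
62.64 is ≥ 61 and < 68 → D

D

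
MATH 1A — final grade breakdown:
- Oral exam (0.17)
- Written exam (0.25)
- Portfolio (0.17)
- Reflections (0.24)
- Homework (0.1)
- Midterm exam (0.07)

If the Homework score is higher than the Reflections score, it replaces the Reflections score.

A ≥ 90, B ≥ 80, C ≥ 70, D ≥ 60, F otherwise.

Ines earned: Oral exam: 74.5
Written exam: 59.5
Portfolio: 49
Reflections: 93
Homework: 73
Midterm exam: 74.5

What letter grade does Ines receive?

Homework (73) ≤ Reflections (93), so Reflections stays at 93.
Weighted total:
  Oral exam 74.5 × 0.17 = 12.665
  Written exam 59.5 × 0.25 = 14.875
  Portfolio 49 × 0.17 = 8.33
  Reflections 93 × 0.24 = 22.32
  Homework 73 × 0.1 = 7.3
  Midterm exam 74.5 × 0.07 = 5.215
Sum = 70.705
70.705 is ≥ 70 and < 80 → C

C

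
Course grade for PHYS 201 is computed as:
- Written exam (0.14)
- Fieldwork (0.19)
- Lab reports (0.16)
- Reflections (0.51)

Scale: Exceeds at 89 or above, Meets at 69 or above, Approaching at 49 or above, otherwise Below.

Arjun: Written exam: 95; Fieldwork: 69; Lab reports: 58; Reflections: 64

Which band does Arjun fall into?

Weighted total:
  Written exam 95 × 0.14 = 13.3
  Fieldwork 69 × 0.19 = 13.11
  Lab reports 58 × 0.16 = 9.28
  Reflections 64 × 0.51 = 32.64
Sum = 68.33
68.33 is ≥ 49 and < 69 → Approaching

Approaching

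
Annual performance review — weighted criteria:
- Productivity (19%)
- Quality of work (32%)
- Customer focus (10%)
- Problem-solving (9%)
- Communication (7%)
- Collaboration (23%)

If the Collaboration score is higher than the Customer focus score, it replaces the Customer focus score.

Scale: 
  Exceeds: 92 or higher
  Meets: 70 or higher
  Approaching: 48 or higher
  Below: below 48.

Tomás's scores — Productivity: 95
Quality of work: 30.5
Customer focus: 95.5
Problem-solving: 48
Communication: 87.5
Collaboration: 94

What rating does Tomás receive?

Approaching

Collaboration (94) ≤ Customer focus (95.5), so Customer focus stays at 95.5.
Weighted total:
  Productivity 95 × 0.19 = 18.05
  Quality of work 30.5 × 0.32 = 9.76
  Customer focus 95.5 × 0.1 = 9.55
  Problem-solving 48 × 0.09 = 4.32
  Communication 87.5 × 0.07 = 6.125
  Collaboration 94 × 0.23 = 21.62
Sum = 69.425
69.425 is ≥ 48 and < 70 → Approaching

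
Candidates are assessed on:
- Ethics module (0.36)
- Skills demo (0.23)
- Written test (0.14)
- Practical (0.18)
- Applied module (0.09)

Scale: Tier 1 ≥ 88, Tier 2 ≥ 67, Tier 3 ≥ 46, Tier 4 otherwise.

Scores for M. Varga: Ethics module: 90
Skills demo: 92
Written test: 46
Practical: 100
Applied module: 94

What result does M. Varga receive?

Weighted total:
  Ethics module 90 × 0.36 = 32.4
  Skills demo 92 × 0.23 = 21.16
  Written test 46 × 0.14 = 6.44
  Practical 100 × 0.18 = 18
  Applied module 94 × 0.09 = 8.46
Sum = 86.46
86.46 is ≥ 67 and < 88 → Tier 2

Tier 2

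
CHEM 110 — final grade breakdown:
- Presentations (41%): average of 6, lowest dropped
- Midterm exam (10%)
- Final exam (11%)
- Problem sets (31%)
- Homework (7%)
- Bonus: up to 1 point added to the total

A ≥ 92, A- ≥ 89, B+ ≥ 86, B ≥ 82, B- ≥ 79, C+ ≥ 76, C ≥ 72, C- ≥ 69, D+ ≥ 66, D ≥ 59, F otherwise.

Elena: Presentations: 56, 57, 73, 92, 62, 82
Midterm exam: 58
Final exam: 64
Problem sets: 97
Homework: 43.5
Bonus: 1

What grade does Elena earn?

C+

Presentations: drop 56 → average of remaining 5 = 366/5 = 73.2
Weighted total:
  Presentations 73.2 × 0.41 = 30.012
  Midterm exam 58 × 0.1 = 5.8
  Final exam 64 × 0.11 = 7.04
  Problem sets 97 × 0.31 = 30.07
  Homework 43.5 × 0.07 = 3.045
Sum = 75.967
Bonus: 75.967 + 1 = 76.967
76.967 is ≥ 76 and < 79 → C+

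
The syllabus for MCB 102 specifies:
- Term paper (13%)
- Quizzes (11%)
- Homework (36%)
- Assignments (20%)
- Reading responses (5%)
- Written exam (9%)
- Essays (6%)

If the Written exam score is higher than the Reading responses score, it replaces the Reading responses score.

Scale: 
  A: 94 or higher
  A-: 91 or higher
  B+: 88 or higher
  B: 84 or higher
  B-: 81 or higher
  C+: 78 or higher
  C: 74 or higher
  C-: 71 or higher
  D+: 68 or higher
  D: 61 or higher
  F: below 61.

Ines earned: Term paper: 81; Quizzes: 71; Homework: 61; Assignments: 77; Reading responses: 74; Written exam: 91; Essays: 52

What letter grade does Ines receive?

Written exam (91) > Reading responses (74), so Reading responses counts as 91.
Weighted total:
  Term paper 81 × 0.13 = 10.53
  Quizzes 71 × 0.11 = 7.81
  Homework 61 × 0.36 = 21.96
  Assignments 77 × 0.2 = 15.4
  Reading responses 91 × 0.05 = 4.55
  Written exam 91 × 0.09 = 8.19
  Essays 52 × 0.06 = 3.12
Sum = 71.56
71.56 is ≥ 71 and < 74 → C-

C-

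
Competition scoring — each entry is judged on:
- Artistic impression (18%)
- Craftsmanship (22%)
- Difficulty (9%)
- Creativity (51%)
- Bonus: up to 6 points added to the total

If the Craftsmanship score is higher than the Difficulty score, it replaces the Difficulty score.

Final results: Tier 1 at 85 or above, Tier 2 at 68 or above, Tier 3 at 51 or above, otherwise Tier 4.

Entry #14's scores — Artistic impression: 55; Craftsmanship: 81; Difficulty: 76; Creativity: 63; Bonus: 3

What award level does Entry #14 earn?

Tier 2

Craftsmanship (81) > Difficulty (76), so Difficulty counts as 81.
Weighted total:
  Artistic impression 55 × 0.18 = 9.9
  Craftsmanship 81 × 0.22 = 17.82
  Difficulty 81 × 0.09 = 7.29
  Creativity 63 × 0.51 = 32.13
Sum = 67.14
Bonus: 67.14 + 3 = 70.14
70.14 is ≥ 68 and < 85 → Tier 2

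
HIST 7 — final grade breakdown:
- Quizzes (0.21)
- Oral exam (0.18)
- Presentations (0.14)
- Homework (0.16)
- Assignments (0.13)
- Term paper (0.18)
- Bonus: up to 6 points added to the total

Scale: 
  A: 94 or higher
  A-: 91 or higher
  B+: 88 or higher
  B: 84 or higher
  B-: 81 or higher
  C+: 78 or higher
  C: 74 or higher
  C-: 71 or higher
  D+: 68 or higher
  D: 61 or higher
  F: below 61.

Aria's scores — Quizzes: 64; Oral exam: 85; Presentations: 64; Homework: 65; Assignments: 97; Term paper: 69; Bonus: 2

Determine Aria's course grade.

C

Weighted total:
  Quizzes 64 × 0.21 = 13.44
  Oral exam 85 × 0.18 = 15.3
  Presentations 64 × 0.14 = 8.96
  Homework 65 × 0.16 = 10.4
  Assignments 97 × 0.13 = 12.61
  Term paper 69 × 0.18 = 12.42
Sum = 73.13
Bonus: 73.13 + 2 = 75.13
75.13 is ≥ 74 and < 78 → C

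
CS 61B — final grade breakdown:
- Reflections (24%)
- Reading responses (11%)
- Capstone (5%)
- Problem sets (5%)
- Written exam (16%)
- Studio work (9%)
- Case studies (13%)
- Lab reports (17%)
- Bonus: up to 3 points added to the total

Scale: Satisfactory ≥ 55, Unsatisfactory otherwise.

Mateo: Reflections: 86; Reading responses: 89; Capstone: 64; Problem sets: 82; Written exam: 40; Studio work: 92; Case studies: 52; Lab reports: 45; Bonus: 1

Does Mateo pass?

Weighted total:
  Reflections 86 × 0.24 = 20.64
  Reading responses 89 × 0.11 = 9.79
  Capstone 64 × 0.05 = 3.2
  Problem sets 82 × 0.05 = 4.1
  Written exam 40 × 0.16 = 6.4
  Studio work 92 × 0.09 = 8.28
  Case studies 52 × 0.13 = 6.76
  Lab reports 45 × 0.17 = 7.65
Sum = 66.82
Bonus: 66.82 + 1 = 67.82
67.82 ≥ 55 → Satisfactory

Satisfactory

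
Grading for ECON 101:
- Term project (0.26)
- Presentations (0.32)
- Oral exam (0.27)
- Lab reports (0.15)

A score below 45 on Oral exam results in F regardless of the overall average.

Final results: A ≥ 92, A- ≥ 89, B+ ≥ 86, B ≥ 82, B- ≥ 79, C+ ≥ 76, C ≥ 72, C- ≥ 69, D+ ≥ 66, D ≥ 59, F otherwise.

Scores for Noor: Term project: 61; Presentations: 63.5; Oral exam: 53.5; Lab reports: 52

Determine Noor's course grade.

Oral exam score 53.5 ≥ 45: minimum met.
Weighted total:
  Term project 61 × 0.26 = 15.86
  Presentations 63.5 × 0.32 = 20.32
  Oral exam 53.5 × 0.27 = 14.445
  Lab reports 52 × 0.15 = 7.8
Sum = 58.425
58.425 < 59 → F

F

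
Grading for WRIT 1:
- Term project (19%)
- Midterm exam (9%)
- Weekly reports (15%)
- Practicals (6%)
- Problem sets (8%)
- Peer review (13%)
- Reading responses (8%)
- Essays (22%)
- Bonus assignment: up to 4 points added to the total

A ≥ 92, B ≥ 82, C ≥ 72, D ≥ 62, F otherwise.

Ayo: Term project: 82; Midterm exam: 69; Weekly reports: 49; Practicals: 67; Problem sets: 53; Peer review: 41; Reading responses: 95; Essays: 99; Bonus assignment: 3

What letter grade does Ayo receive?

Weighted total:
  Term project 82 × 0.19 = 15.58
  Midterm exam 69 × 0.09 = 6.21
  Weekly reports 49 × 0.15 = 7.35
  Practicals 67 × 0.06 = 4.02
  Problem sets 53 × 0.08 = 4.24
  Peer review 41 × 0.13 = 5.33
  Reading responses 95 × 0.08 = 7.6
  Essays 99 × 0.22 = 21.78
Sum = 72.11
Bonus assignment: 72.11 + 3 = 75.11
75.11 is ≥ 72 and < 82 → C

C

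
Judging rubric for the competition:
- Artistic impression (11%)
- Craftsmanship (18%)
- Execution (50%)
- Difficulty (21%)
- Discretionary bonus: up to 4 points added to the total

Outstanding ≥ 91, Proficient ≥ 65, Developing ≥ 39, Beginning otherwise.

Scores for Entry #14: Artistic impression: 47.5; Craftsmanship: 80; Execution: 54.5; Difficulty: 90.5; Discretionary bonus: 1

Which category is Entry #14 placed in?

Weighted total:
  Artistic impression 47.5 × 0.11 = 5.225
  Craftsmanship 80 × 0.18 = 14.4
  Execution 54.5 × 0.5 = 27.25
  Difficulty 90.5 × 0.21 = 19.005
Sum = 65.88
Discretionary bonus: 65.88 + 1 = 66.88
66.88 is ≥ 65 and < 91 → Proficient

Proficient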